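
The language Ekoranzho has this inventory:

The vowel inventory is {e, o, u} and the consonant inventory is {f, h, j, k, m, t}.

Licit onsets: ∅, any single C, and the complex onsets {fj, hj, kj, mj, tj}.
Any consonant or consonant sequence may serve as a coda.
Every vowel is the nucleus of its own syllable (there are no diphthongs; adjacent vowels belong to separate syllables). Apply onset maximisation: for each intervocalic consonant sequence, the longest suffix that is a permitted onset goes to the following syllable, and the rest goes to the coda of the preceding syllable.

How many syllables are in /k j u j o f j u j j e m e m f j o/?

Nuclei (vowels): u, o, u, e, e, o → 6 syllables.

6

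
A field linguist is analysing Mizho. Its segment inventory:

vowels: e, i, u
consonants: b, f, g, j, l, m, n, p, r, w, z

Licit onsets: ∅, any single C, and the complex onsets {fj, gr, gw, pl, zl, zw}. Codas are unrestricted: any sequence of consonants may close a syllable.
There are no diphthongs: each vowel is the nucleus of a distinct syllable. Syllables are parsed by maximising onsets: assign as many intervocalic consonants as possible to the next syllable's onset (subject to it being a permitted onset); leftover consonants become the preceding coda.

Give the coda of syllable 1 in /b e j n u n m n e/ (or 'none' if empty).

Vowels present: e, u, e; each is a nucleus, giving 3 syllables.
/e…u/ gap (V1→V2): /jn/; trying suffixes from longest down, /n/ is the first permitted one, so coda /j/ | onset /n/.
/u…e/ gap (V2→V3): /nmn/ splits as /nm/ + /n/ (/n/ is the longest suffix that is a licit onset).
Syllabification: bej.nunm.ne.
Syllable 1 is /bej/: onset /b/, nucleus /e/, coda /j/.

j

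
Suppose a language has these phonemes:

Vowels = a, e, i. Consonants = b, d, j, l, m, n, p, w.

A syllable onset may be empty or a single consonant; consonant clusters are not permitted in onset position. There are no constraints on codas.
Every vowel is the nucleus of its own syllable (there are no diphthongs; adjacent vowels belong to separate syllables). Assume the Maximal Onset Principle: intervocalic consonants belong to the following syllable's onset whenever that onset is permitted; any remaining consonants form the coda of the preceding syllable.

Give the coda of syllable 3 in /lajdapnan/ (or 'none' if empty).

n

Vowels present: a, a, a; each is a nucleus, giving 3 syllables.
Between /a/ (V1) and /a/ (V2): cluster /jd/ — the longest permitted-onset suffix is /d/; onset = /d/, preceding coda = /j/.
Between /a/ (V2) and /a/ (V3): /pn/; trying suffixes from longest down, /n/ is the first permitted one, so coda /p/ | onset /n/.
Syllabification: laj.dap.nan.
Syllable 3 is /nan/: onset /n/, nucleus /a/, coda /n/.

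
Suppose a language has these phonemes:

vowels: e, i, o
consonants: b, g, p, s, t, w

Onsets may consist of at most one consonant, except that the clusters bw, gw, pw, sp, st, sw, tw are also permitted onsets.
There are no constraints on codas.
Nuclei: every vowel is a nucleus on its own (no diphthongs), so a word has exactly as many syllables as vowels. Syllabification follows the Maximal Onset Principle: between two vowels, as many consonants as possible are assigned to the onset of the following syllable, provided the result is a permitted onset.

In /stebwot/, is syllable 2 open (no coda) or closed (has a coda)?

closed

Nuclei (vowels): e, o → 2 syllables.
σ1/σ2 boundary: /bw/ — entire cluster is a permitted onset → onset /bw/, coda ∅.
Result: ste.bwot.
Syllable 2 is /bwot/ with coda /t/, so it is closed.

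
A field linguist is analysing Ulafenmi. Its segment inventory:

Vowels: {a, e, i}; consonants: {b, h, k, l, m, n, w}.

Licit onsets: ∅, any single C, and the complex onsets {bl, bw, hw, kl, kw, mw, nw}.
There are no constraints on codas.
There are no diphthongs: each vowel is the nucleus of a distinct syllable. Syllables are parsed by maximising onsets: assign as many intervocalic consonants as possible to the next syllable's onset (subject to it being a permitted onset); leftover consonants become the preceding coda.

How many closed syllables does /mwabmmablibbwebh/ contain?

Vowels present: a, a, i, e; each is a nucleus, giving 4 syllables.
V1 /a/ – V2 /a/: /bmm/ splits as /bm/ + /m/ (/m/ is the longest suffix that is a licit onset).
V2 /a/ – V3 /i/: cluster /bl/ — /bl/ is itself a permitted onset, so the whole cluster goes right; preceding coda = ∅.
V3 /i/ – V4 /e/: cluster /bbw/ — the longest permitted-onset suffix is /bw/; onset = /bw/, preceding coda = /b/.
So the parse is mwabm.ma.blib.bwebh.
Classifying each syllable: /mwabm/ (closed), /ma/ (open), /blib/ (closed), /bwebh/ (closed).
Closed syllables: 3.

3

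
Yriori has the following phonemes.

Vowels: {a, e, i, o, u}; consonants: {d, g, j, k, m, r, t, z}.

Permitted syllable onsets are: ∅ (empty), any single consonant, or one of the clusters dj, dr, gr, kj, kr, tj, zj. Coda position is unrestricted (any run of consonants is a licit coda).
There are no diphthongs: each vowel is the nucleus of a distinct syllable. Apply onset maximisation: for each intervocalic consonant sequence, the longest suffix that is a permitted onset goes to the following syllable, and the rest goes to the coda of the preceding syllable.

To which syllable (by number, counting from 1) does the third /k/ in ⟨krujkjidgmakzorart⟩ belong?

Nuclei (vowels): u, i, a, o, a → 5 syllables.
/u…i/ gap (V1→V2): /jkj/ splits as /j/ + /kj/ (/kj/ is the longest suffix that is a licit onset).
/i…a/ gap (V2→V3): /dgm/ — longest licit onset from the right is /m/, leaving /dg/ as coda.
/a…o/ gap (V3→V4): /kz/ — longest licit onset from the right is /z/, leaving /k/ as coda.
/o…a/ gap (V4→V5): just /r/ — single C goes to the following onset.
Result: kruj.kjidg.mak.zo.rart.
The third /k/ is in the coda of syllable 3 (/mak/).

3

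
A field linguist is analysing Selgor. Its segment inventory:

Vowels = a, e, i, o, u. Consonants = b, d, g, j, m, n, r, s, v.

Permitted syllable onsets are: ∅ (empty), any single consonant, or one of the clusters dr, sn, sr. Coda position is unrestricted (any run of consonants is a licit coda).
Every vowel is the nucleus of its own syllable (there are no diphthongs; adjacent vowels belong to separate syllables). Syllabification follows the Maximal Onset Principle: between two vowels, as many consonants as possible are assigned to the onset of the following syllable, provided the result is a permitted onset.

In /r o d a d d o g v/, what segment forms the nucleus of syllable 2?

Nuclei (vowels): o, a, o → 3 syllables.
The second nucleus (vowel 2 from the left) is /a/.

a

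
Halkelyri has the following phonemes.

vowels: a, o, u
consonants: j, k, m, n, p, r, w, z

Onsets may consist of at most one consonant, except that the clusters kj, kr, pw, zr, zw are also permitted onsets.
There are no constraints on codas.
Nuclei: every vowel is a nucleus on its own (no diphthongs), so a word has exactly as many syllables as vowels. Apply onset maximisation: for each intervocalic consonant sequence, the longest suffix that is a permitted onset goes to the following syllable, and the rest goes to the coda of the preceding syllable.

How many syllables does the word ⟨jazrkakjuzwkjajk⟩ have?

4

Vowels present: a, a, u, a; each is a nucleus, giving 4 syllables.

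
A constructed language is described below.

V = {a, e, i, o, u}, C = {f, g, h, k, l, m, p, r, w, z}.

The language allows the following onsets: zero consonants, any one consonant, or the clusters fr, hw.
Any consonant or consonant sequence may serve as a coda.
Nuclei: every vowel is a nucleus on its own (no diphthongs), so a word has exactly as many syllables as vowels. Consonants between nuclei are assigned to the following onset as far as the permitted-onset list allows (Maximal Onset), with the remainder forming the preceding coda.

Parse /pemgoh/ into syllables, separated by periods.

pem.goh

Vowels present: e, o; each is a nucleus, giving 2 syllables.
/e…o/ gap (V1→V2): cluster /mg/ — the longest permitted-onset suffix is /g/; onset = /g/, preceding coda = /m/.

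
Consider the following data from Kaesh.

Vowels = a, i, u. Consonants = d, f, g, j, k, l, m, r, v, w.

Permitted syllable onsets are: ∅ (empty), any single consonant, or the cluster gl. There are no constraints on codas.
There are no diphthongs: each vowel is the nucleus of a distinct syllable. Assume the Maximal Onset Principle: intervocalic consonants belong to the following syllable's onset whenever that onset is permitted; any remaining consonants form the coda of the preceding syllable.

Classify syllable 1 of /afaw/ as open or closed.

The vowels are a, a — 2 nuclei, so 2 syllables.
V1 /a/ – V2 /a/: /f/ → onset of the next syllable (single consonants are always licit onsets).
Putting it together: a.faw.
Syllable 1 is /a/; it ends in its nucleus with no coda, so it is open.

open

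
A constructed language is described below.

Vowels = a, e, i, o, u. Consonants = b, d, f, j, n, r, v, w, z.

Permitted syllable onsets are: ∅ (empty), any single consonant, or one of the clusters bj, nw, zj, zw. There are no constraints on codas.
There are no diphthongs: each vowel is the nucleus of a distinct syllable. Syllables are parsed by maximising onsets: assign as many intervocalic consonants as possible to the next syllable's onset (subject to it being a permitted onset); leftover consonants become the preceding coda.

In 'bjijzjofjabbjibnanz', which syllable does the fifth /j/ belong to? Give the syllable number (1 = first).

The vowels are i, o, a, i, a — 5 nuclei, so 5 syllables.
σ1/σ2 boundary: cluster /jzj/ — the longest permitted-onset suffix is /zj/; onset = /zj/, preceding coda = /j/.
σ2/σ3 boundary: /fj/; trying suffixes from longest down, /j/ is the first permitted one, so coda /f/ | onset /j/.
σ3/σ4 boundary: /bbj/ — longest licit onset from the right is /bj/, leaving /b/ as coda.
σ4/σ5 boundary: /bn/; trying suffixes from longest down, /n/ is the first permitted one, so coda /b/ | onset /n/.
Syllabification: bjij.zjof.jab.bjib.nanz.
The fifth /j/ is in the onset of syllable 4 (/bjib/).

4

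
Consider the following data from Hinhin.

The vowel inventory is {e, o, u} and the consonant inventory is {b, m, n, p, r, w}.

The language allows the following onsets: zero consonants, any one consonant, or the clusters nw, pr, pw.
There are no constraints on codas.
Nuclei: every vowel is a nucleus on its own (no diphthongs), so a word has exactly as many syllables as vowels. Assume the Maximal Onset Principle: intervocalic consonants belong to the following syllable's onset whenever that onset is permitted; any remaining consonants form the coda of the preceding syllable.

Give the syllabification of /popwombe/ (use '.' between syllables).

po.pwom.be

The vowels are o, o, e — 3 nuclei, so 3 syllables.
/o…o/ gap (V1→V2): /pw/ is a licit onset in full, so it all attaches to the next syllable.
/o…e/ gap (V2→V3): /mb/ — longest licit onset from the right is /b/, leaving /m/ as coda.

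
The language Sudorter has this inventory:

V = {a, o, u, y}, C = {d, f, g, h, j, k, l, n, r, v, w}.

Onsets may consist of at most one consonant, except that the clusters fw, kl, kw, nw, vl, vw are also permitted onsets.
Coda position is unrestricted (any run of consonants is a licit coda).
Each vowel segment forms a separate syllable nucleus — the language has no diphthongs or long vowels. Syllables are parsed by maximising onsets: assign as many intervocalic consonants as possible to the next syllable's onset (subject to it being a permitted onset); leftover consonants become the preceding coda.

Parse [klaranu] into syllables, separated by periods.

kla.ra.nu

Nuclei (vowels): a, a, u → 3 syllables.
σ1/σ2 boundary: just /r/ — single C goes to the following onset.
σ2/σ3 boundary: /n/ → onset of the next syllable (single consonants are always licit onsets).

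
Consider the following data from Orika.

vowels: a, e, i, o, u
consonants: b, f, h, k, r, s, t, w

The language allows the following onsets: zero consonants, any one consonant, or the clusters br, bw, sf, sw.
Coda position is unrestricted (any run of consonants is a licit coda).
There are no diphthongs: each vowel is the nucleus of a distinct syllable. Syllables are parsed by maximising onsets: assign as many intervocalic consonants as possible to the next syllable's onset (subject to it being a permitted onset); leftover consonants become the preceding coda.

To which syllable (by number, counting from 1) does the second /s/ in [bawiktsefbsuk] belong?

4

The vowels are a, i, e, u — 4 nuclei, so 4 syllables.
σ1/σ2 boundary: just /w/ — single C goes to the following onset.
σ2/σ3 boundary: /kts/ splits as /kt/ + /s/ (/s/ is the longest suffix that is a licit onset).
σ3/σ4 boundary: cluster /fbs/ — the longest permitted-onset suffix is /s/; onset = /s/, preceding coda = /fb/.
So the parse is ba.wikt.sefb.suk.
The second /s/ is in the onset of syllable 4 (/suk/).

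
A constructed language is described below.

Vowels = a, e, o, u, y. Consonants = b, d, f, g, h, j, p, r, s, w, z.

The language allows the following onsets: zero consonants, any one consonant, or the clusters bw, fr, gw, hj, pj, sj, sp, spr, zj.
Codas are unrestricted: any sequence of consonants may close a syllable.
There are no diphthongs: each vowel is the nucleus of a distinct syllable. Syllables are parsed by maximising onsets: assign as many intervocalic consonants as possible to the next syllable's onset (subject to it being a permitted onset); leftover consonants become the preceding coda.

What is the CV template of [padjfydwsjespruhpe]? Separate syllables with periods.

The vowels are a, y, e, u, e — 5 nuclei, so 5 syllables.
Between /a/ (V1) and /y/ (V2): cluster /djf/ — the longest permitted-onset suffix is /f/; onset = /f/, preceding coda = /dj/.
Between /y/ (V2) and /e/ (V3): /dwsj/ — longest licit onset from the right is /sj/, leaving /dw/ as coda.
Between /e/ (V3) and /u/ (V4): /spr/ is a licit onset in full, so it all attaches to the next syllable.
Between /u/ (V4) and /e/ (V5): /hp/ splits as /h/ + /p/ (/p/ is the longest suffix that is a licit onset).
So the parse is padj.fydw.sje.spruh.pe.
Mapping each syllable to C/V: /padj/ → CVCC, /fydw/ → CVCC, /sje/ → CCV, /spruh/ → CCCVC, /pe/ → CV.

CVCC.CVCC.CCV.CCCVC.CV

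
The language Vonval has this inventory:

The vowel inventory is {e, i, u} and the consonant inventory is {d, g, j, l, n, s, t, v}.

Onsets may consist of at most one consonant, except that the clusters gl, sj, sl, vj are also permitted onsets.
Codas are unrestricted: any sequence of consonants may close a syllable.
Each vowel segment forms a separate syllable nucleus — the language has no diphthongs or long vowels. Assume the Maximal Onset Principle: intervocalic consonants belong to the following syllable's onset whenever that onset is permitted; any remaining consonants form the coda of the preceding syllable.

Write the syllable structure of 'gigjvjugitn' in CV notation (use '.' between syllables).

CVCC.CCV.CVCC

The vowels are i, u, i — 3 nuclei, so 3 syllables.
V1 /i/ – V2 /u/: cluster /gjvj/ — the longest permitted-onset suffix is /vj/; onset = /vj/, preceding coda = /gj/.
V2 /u/ – V3 /i/: /g/ → onset of the next syllable (single consonants are always licit onsets).
Syllabification: gigj.vju.gitn.
Mapping each syllable to C/V: /gigj/ → CVCC, /vju/ → CCV, /gitn/ → CVCC.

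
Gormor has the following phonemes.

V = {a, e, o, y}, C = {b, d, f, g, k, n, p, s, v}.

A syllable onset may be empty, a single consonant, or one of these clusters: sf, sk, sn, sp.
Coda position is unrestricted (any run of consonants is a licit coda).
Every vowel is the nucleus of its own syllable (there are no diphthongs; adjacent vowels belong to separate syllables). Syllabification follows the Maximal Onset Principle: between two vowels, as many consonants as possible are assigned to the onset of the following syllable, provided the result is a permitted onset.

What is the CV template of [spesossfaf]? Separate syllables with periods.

Vowels present: e, o, a; each is a nucleus, giving 3 syllables.
σ1/σ2 boundary: /s/ → onset of the next syllable (single consonants are always licit onsets).
σ2/σ3 boundary: /ssf/ — longest licit onset from the right is /sf/, leaving /s/ as coda.
Result: spe.sos.sfaf.
Mapping each syllable to C/V: /spe/ → CCV, /sos/ → CVC, /sfaf/ → CCVC.

CCV.CVC.CCVC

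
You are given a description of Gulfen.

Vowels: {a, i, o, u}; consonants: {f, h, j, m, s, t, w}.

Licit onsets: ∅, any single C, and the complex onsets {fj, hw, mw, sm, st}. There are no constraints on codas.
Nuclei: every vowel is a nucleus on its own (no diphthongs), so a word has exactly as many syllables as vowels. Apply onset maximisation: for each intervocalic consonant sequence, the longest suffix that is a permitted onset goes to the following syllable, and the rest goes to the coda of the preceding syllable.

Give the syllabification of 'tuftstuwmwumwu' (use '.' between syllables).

tuft.stuw.mwu.mwu

The vowels are u, u, u, u — 4 nuclei, so 4 syllables.
σ1/σ2 boundary: cluster /ftst/ — the longest permitted-onset suffix is /st/; onset = /st/, preceding coda = /ft/.
σ2/σ3 boundary: /wmw/ — longest licit onset from the right is /mw/, leaving /w/ as coda.
σ3/σ4 boundary: /mw/ is a licit onset in full, so it all attaches to the next syllable.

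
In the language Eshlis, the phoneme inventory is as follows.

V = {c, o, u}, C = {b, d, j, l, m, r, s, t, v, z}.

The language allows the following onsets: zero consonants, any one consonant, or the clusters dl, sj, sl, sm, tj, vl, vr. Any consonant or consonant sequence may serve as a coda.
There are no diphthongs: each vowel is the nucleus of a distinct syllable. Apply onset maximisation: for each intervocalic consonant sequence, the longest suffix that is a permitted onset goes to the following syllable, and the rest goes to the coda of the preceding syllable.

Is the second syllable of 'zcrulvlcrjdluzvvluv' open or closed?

closed

Vowels present: c, u, c, u, u; each is a nucleus, giving 5 syllables.
/c…u/ gap (V1→V2): /r/ → onset of the next syllable (single consonants are always licit onsets).
/u…c/ gap (V2→V3): /lvl/; trying suffixes from longest down, /vl/ is the first permitted one, so coda /l/ | onset /vl/.
/c…u/ gap (V3→V4): /rjdl/; trying suffixes from longest down, /dl/ is the first permitted one, so coda /rj/ | onset /dl/.
/u…u/ gap (V4→V5): /zvvl/; trying suffixes from longest down, /vl/ is the first permitted one, so coda /zv/ | onset /vl/.
Result: zc.rul.vlcrj.dluzv.vluv.
Syllable 2 is /rul/ with coda /l/, so it is closed.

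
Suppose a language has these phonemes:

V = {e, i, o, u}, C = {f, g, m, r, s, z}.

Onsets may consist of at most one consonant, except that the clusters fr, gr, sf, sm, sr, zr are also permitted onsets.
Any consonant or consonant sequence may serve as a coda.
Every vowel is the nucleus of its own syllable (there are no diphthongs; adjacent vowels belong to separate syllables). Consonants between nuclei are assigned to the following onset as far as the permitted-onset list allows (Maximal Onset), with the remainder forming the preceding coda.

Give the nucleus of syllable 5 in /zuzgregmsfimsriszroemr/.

The vowels are u, e, i, i, o, e — 6 nuclei, so 6 syllables.
The fifth nucleus (vowel 5 from the left) is /o/.

o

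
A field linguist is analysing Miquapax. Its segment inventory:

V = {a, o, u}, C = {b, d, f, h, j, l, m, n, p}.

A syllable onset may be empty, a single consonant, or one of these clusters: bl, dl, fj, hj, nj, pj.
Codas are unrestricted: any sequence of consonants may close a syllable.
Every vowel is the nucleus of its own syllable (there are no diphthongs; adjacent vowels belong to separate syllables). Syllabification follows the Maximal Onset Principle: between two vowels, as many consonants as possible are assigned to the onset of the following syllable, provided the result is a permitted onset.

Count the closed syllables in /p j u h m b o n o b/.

The vowels are u, o, o — 3 nuclei, so 3 syllables.
/u…o/ gap (V1→V2): /hmb/ — longest licit onset from the right is /b/, leaving /hm/ as coda.
/o…o/ gap (V2→V3): just /n/ — single C goes to the following onset.
So the parse is pjuhm.bo.nob.
Classifying each syllable: /pjuhm/ (closed), /bo/ (open), /nob/ (closed).
Closed syllables: 2.

2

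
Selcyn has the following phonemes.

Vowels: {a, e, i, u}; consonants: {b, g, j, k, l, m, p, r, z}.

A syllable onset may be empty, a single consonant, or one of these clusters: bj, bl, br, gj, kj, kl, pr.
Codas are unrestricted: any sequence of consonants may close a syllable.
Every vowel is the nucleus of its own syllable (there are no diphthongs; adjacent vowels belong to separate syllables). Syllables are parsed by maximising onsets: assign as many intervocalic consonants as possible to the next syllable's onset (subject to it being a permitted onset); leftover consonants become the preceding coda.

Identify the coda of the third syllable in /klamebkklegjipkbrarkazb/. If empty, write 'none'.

Nuclei (vowels): a, e, e, i, a, a → 6 syllables.
V1 /a/ – V2 /e/: just /m/ — single C goes to the following onset.
V2 /e/ – V3 /e/: /bkkl/ — longest licit onset from the right is /kl/, leaving /bk/ as coda.
V3 /e/ – V4 /i/: /gj/ — entire cluster is a permitted onset → onset /gj/, coda ∅.
V4 /i/ – V5 /a/: /pkbr/ — longest licit onset from the right is /br/, leaving /pk/ as coda.
V5 /a/ – V6 /a/: /rk/; trying suffixes from longest down, /k/ is the first permitted one, so coda /r/ | onset /k/.
Syllabification: kla.mebk.kle.gjipk.brar.kazb.
Syllable 3 is /kle/: onset /kl/, nucleus /e/, coda ∅.

none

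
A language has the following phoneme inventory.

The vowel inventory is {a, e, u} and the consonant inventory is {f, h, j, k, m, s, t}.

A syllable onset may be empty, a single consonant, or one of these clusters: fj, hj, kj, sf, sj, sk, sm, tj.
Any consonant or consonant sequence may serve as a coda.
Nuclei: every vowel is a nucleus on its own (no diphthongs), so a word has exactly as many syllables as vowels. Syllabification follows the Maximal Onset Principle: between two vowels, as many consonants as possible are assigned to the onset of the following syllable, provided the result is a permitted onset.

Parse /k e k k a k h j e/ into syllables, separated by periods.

The vowels are e, a, e — 3 nuclei, so 3 syllables.
Between /e/ (V1) and /a/ (V2): /kk/ — longest licit onset from the right is /k/, leaving /k/ as coda.
Between /a/ (V2) and /e/ (V3): /khj/; trying suffixes from longest down, /hj/ is the first permitted one, so coda /k/ | onset /hj/.

kek.kak.hje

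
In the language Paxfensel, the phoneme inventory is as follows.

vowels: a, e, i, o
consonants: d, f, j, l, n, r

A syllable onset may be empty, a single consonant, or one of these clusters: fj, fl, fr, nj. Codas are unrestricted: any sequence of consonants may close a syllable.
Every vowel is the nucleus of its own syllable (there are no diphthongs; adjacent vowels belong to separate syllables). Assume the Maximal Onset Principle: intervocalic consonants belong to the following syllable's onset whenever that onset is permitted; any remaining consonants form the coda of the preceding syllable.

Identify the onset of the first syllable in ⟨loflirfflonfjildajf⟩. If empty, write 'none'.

Vowels present: o, i, o, i, a; each is a nucleus, giving 5 syllables.
V1 /o/ – V2 /i/: /fl/ — entire cluster is a permitted onset → onset /fl/, coda ∅.
V2 /i/ – V3 /o/: cluster /rffl/ — the longest permitted-onset suffix is /fl/; onset = /fl/, preceding coda = /rf/.
V3 /o/ – V4 /i/: cluster /nfj/ — the longest permitted-onset suffix is /fj/; onset = /fj/, preceding coda = /n/.
V4 /i/ – V5 /a/: /ld/; trying suffixes from longest down, /d/ is the first permitted one, so coda /l/ | onset /d/.
So the parse is lo.flirf.flon.fjil.dajf.
Syllable 1 is /lo/: onset /l/, nucleus /o/, coda ∅.

l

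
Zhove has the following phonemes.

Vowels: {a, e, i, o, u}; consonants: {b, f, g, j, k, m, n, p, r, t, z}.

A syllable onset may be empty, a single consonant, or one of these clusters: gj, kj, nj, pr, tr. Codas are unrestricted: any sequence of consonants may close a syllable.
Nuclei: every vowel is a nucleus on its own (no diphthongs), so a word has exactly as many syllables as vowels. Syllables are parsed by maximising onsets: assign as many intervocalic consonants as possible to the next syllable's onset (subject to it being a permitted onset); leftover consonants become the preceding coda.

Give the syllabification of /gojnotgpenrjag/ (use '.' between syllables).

goj.notg.penr.jag

Nuclei (vowels): o, o, e, a → 4 syllables.
σ1/σ2 boundary: /jn/ splits as /j/ + /n/ (/n/ is the longest suffix that is a licit onset).
σ2/σ3 boundary: cluster /tgp/ — the longest permitted-onset suffix is /p/; onset = /p/, preceding coda = /tg/.
σ3/σ4 boundary: /nrj/; trying suffixes from longest down, /j/ is the first permitted one, so coda /nr/ | onset /j/.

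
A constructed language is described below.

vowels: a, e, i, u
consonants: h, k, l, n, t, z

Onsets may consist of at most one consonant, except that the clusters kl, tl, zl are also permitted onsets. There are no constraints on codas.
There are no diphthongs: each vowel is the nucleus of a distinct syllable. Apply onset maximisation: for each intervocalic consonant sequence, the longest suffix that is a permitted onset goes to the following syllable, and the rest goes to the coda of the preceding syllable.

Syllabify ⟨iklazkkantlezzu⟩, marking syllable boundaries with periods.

Vowels present: i, a, a, e, u; each is a nucleus, giving 5 syllables.
V1 /i/ – V2 /a/: /kl/ is a licit onset in full, so it all attaches to the next syllable.
V2 /a/ – V3 /a/: /zkk/; trying suffixes from longest down, /k/ is the first permitted one, so coda /zk/ | onset /k/.
V3 /a/ – V4 /e/: /ntl/ splits as /n/ + /tl/ (/tl/ is the longest suffix that is a licit onset).
V4 /e/ – V5 /u/: /zz/; trying suffixes from longest down, /z/ is the first permitted one, so coda /z/ | onset /z/.

i.klazk.kan.tlez.zu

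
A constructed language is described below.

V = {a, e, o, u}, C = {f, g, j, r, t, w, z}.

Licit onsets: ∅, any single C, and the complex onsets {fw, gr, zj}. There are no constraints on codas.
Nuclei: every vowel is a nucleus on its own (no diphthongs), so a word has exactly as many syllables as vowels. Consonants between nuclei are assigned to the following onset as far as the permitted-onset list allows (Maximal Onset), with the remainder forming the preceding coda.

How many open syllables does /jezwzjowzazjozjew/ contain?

The vowels are e, o, a, o, e — 5 nuclei, so 5 syllables.
σ1/σ2 boundary: cluster /zwzj/ — the longest permitted-onset suffix is /zj/; onset = /zj/, preceding coda = /zw/.
σ2/σ3 boundary: /wz/ — longest licit onset from the right is /z/, leaving /w/ as coda.
σ3/σ4 boundary: /zj/ — entire cluster is a permitted onset → onset /zj/, coda ∅.
σ4/σ5 boundary: /zj/ — entire cluster is a permitted onset → onset /zj/, coda ∅.
Syllabification: jezw.zjow.za.zjo.zjew.
Classifying each syllable: /jezw/ (closed), /zjow/ (closed), /za/ (open), /zjo/ (open), /zjew/ (closed).
Open syllables: 2.

2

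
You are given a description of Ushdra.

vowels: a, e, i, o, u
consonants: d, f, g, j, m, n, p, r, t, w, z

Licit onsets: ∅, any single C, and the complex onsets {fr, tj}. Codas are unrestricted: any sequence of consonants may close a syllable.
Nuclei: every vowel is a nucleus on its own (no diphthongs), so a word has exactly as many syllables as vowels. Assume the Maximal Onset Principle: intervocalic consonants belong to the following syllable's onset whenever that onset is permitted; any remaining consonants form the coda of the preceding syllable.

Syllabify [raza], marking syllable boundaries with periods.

ra.za

Nuclei (vowels): a, a → 2 syllables.
/a…a/ gap (V1→V2): /z/ → onset of the next syllable (single consonants are always licit onsets).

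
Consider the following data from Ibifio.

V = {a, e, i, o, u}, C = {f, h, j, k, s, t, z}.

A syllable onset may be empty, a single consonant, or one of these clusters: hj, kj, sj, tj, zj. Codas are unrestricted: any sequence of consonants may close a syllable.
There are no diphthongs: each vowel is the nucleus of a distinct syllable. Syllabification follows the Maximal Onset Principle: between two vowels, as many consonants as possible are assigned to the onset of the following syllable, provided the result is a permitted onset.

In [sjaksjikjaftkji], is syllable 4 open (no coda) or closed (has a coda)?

open

Nuclei (vowels): a, i, a, i → 4 syllables.
V1 /a/ – V2 /i/: cluster /ksj/ — the longest permitted-onset suffix is /sj/; onset = /sj/, preceding coda = /k/.
V2 /i/ – V3 /a/: /kj/ is a licit onset in full, so it all attaches to the next syllable.
V3 /a/ – V4 /i/: cluster /ftkj/ — the longest permitted-onset suffix is /kj/; onset = /kj/, preceding coda = /ft/.
Result: sjak.sji.kjaft.kji.
Syllable 4 is /kji/; it ends in its nucleus with no coda, so it is open.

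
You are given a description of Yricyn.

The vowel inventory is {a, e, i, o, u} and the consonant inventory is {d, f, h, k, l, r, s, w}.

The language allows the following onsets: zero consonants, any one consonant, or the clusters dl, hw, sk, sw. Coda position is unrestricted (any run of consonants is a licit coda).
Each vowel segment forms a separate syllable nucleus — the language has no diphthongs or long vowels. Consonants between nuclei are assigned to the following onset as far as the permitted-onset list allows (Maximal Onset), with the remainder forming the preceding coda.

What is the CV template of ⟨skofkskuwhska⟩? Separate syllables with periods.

CCVCC.CCVCC.CCV

The vowels are o, u, a — 3 nuclei, so 3 syllables.
V1 /o/ – V2 /u/: /fksk/ splits as /fk/ + /sk/ (/sk/ is the longest suffix that is a licit onset).
V2 /u/ – V3 /a/: /whsk/ — longest licit onset from the right is /sk/, leaving /wh/ as coda.
Putting it together: skofk.skuwh.ska.
Mapping each syllable to C/V: /skofk/ → CCVCC, /skuwh/ → CCVCC, /ska/ → CCV.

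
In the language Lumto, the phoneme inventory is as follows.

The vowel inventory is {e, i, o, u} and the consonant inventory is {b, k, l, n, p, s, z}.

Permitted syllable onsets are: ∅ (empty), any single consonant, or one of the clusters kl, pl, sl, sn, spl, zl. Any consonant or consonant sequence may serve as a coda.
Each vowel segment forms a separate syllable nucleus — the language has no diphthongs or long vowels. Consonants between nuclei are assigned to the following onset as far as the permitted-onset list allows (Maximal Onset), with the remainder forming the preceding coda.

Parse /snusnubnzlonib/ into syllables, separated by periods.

snu.snubn.zlo.nib

Vowels present: u, u, o, i; each is a nucleus, giving 4 syllables.
/u…u/ gap (V1→V2): cluster /sn/ — /sn/ is itself a permitted onset, so the whole cluster goes right; preceding coda = ∅.
/u…o/ gap (V2→V3): /bnzl/ — longest licit onset from the right is /zl/, leaving /bn/ as coda.
/o…i/ gap (V3→V4): /n/ is a single consonant, so it becomes the next onset.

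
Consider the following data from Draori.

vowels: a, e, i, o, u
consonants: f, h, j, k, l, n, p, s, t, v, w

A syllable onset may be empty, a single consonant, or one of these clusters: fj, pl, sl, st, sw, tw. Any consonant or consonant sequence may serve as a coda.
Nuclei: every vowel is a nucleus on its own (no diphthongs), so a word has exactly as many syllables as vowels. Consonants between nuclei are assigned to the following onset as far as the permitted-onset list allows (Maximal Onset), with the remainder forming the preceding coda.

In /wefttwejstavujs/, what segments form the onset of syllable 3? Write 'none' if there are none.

The vowels are e, e, a, u — 4 nuclei, so 4 syllables.
σ1/σ2 boundary: cluster /fttw/ — the longest permitted-onset suffix is /tw/; onset = /tw/, preceding coda = /ft/.
σ2/σ3 boundary: /jst/ — longest licit onset from the right is /st/, leaving /j/ as coda.
σ3/σ4 boundary: just /v/ — single C goes to the following onset.
Syllabification: weft.twej.sta.vujs.
Syllable 3 is /sta/: onset /st/, nucleus /a/, coda ∅.

st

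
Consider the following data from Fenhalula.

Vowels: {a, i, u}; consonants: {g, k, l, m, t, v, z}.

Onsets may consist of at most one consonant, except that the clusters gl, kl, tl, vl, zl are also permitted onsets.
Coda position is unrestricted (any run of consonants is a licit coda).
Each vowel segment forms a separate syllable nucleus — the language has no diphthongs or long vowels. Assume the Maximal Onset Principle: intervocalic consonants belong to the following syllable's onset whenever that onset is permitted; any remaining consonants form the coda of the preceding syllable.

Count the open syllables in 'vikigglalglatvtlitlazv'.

Vowels present: i, i, a, a, i, a; each is a nucleus, giving 6 syllables.
V1 /i/ – V2 /i/: /k/ → onset of the next syllable (single consonants are always licit onsets).
V2 /i/ – V3 /a/: /ggl/; trying suffixes from longest down, /gl/ is the first permitted one, so coda /g/ | onset /gl/.
V3 /a/ – V4 /a/: /lgl/ splits as /l/ + /gl/ (/gl/ is the longest suffix that is a licit onset).
V4 /a/ – V5 /i/: cluster /tvtl/ — the longest permitted-onset suffix is /tl/; onset = /tl/, preceding coda = /tv/.
V5 /i/ – V6 /a/: /tl/ — entire cluster is a permitted onset → onset /tl/, coda ∅.
Putting it together: vi.kig.glal.glatv.tli.tlazv.
Classifying each syllable: /vi/ (open), /kig/ (closed), /glal/ (closed), /glatv/ (closed), /tli/ (open), /tlazv/ (closed).
Open syllables: 2.

2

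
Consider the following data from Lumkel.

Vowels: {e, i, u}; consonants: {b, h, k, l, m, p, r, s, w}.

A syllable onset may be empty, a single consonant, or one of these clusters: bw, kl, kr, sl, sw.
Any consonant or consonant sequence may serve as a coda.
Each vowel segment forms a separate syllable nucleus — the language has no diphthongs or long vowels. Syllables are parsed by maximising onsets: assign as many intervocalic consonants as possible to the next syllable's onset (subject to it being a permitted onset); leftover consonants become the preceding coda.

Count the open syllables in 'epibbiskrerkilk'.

Nuclei (vowels): e, i, i, e, i → 5 syllables.
V1 /e/ – V2 /i/: /p/ is a single consonant, so it becomes the next onset.
V2 /i/ – V3 /i/: cluster /bb/ — the longest permitted-onset suffix is /b/; onset = /b/, preceding coda = /b/.
V3 /i/ – V4 /e/: /skr/ — longest licit onset from the right is /kr/, leaving /s/ as coda.
V4 /e/ – V5 /i/: /rk/ splits as /r/ + /k/ (/k/ is the longest suffix that is a licit onset).
Putting it together: e.pib.bis.krer.kilk.
Classifying each syllable: /e/ (open), /pib/ (closed), /bis/ (closed), /krer/ (closed), /kilk/ (closed).
Open syllables: 1.

1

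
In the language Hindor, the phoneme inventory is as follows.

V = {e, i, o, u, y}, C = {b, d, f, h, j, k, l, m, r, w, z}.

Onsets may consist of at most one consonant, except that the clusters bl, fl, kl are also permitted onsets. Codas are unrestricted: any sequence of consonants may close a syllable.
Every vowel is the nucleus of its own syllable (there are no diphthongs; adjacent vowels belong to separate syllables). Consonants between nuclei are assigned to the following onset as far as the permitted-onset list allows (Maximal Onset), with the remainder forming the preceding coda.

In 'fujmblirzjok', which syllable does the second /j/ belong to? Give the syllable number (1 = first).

Vowels present: u, i, o; each is a nucleus, giving 3 syllables.
Between /u/ (V1) and /i/ (V2): /jmbl/ — longest licit onset from the right is /bl/, leaving /jm/ as coda.
Between /i/ (V2) and /o/ (V3): /rzj/ splits as /rz/ + /j/ (/j/ is the longest suffix that is a licit onset).
Result: fujm.blirz.jok.
The second /j/ is in the onset of syllable 3 (/jok/).

3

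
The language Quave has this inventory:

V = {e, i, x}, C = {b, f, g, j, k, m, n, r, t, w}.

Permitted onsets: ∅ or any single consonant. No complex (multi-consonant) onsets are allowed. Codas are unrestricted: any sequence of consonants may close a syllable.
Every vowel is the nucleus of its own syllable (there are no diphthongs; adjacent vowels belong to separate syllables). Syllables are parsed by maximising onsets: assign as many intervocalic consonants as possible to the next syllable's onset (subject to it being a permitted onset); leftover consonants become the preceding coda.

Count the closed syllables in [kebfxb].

2

Nuclei (vowels): e, x → 2 syllables.
/e…x/ gap (V1→V2): cluster /bf/ — the longest permitted-onset suffix is /f/; onset = /f/, preceding coda = /b/.
Result: keb.fxb.
Classifying each syllable: /keb/ (closed), /fxb/ (closed).
Closed syllables: 2.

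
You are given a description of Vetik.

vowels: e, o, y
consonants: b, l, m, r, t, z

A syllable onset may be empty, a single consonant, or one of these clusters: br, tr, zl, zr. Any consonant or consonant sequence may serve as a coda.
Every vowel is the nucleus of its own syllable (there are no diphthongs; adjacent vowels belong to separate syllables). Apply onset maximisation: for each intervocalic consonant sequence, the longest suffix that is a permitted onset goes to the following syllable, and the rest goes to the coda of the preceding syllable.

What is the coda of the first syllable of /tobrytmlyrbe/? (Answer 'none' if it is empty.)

none

The vowels are o, y, y, e — 4 nuclei, so 4 syllables.
σ1/σ2 boundary: cluster /br/ — /br/ is itself a permitted onset, so the whole cluster goes right; preceding coda = ∅.
σ2/σ3 boundary: /tml/ splits as /tm/ + /l/ (/l/ is the longest suffix that is a licit onset).
σ3/σ4 boundary: /rb/; trying suffixes from longest down, /b/ is the first permitted one, so coda /r/ | onset /b/.
Result: to.brytm.lyr.be.
Syllable 1 is /to/: onset /t/, nucleus /o/, coda ∅.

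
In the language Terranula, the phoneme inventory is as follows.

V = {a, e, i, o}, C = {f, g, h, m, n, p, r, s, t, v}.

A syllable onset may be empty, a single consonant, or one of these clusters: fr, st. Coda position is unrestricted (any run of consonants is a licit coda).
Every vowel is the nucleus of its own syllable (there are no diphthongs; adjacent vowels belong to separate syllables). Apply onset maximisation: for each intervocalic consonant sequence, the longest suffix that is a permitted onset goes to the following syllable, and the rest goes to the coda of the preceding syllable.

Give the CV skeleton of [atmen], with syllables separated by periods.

VC.CVC

Vowels present: a, e; each is a nucleus, giving 2 syllables.
/a…e/ gap (V1→V2): /tm/; trying suffixes from longest down, /m/ is the first permitted one, so coda /t/ | onset /m/.
So the parse is at.men.
Mapping each syllable to C/V: /at/ → VC, /men/ → CVC.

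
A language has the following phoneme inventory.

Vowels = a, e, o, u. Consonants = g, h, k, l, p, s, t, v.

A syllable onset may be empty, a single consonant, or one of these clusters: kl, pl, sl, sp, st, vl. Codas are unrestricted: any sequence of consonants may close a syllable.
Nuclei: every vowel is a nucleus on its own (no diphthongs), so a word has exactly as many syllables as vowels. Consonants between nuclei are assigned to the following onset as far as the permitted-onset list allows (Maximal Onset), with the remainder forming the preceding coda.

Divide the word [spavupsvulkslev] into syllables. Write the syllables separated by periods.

The vowels are a, u, u, e — 4 nuclei, so 4 syllables.
σ1/σ2 boundary: /v/ is a single consonant, so it becomes the next onset.
σ2/σ3 boundary: /psv/ splits as /ps/ + /v/ (/v/ is the longest suffix that is a licit onset).
σ3/σ4 boundary: cluster /lksl/ — the longest permitted-onset suffix is /sl/; onset = /sl/, preceding coda = /lk/.

spa.vups.vulk.slev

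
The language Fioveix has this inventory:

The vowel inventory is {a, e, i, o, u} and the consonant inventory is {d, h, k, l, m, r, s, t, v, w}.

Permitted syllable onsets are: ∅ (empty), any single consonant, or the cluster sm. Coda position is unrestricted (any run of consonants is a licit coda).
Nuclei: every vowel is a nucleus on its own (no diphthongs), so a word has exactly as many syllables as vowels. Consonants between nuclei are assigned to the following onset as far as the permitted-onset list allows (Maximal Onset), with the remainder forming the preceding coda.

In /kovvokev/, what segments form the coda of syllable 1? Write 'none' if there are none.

v

Nuclei (vowels): o, o, e → 3 syllables.
/o…o/ gap (V1→V2): /vv/ — longest licit onset from the right is /v/, leaving /v/ as coda.
/o…e/ gap (V2→V3): just /k/ — single C goes to the following onset.
Result: kov.vo.kev.
Syllable 1 is /kov/: onset /k/, nucleus /o/, coda /v/.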